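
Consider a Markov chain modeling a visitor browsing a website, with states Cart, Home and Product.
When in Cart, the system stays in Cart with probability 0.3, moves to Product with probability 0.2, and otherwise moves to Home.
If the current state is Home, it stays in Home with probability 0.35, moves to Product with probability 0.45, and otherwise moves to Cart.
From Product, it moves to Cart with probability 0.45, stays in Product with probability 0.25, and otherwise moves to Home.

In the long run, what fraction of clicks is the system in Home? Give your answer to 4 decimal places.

0.3807

Let the stationary distribution be π with π = πP and π_1 + π_2 + π_3 = 1.
π_1 = 0.3·π_1 + 0.2·π_2 + 0.45·π_3
π_2 = 0.5·π_1 + 0.35·π_2 + 0.3·π_3
Solving with the normalization constraint gives π = (0.3085, 0.3807, 0.3107).
So the stationary probability of Home is 0.3807.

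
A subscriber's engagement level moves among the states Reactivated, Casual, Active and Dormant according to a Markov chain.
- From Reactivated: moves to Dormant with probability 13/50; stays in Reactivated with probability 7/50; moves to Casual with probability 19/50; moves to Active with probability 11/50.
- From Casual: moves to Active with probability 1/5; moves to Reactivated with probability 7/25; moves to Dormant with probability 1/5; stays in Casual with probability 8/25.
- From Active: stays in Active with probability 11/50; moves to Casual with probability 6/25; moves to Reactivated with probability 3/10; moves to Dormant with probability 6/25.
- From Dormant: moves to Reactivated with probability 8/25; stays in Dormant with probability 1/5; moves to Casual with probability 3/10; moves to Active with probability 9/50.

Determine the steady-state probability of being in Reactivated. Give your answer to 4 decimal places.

0.2571

Let the stationary distribution be π with π = πP and π_1 + π_2 + π_3 + π_4 = 1.
π_1 = 0.14·π_1 + 0.28·π_2 + 0.3·π_3 + 0.32·π_4
π_2 = 0.38·π_1 + 0.32·π_2 + 0.24·π_3 + 0.3·π_4
π_3 = 0.22·π_1 + 0.2·π_2 + 0.22·π_3 + 0.18·π_4
Solving with the normalization constraint gives π = (0.2571, 0.3146, 0.2048, 0.2236).
So the stationary probability of Reactivated is 0.2571.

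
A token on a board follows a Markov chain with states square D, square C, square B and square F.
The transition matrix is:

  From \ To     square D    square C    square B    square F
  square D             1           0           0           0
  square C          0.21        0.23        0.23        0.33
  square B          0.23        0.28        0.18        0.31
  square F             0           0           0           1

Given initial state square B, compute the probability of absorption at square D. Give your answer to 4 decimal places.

Let h(s) be the probability of absorption at square D starting from transient state s. Then h(square D) = 1 and h(square F) = 0. By first-step analysis:
h(square C) = 0.21·1 + 0.23·h(square C) + 0.23·h(square B) + 0.33·0
h(square B) = 0.23·1 + 0.28·h(square C) + 0.18·h(square B) + 0.31·0
Solving: h(square C) = 0.3970, h(square B) = 0.4160.
Starting from square B, the probability is 0.4160.

0.4160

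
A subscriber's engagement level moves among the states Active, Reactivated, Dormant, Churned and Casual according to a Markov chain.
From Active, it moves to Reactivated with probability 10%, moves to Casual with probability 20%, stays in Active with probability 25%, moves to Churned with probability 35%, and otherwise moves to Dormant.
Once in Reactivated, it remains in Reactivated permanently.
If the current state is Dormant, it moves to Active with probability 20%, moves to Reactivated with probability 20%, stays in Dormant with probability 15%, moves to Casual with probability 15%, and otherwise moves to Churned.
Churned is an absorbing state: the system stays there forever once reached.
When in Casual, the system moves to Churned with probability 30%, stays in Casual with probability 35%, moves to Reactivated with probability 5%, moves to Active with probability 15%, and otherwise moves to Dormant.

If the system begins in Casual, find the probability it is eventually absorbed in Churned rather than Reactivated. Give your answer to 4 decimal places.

Let h(s) be the probability of absorption at Churned starting from transient state s. Then h(Churned) = 1 and h(Reactivated) = 0. By first-step analysis:
h(Active) = 0.25·h(Active) + 0.1·0 + 0.1·h(Dormant) + 0.35·1 + 0.2·h(Casual)
h(Dormant) = 0.2·h(Active) + 0.2·0 + 0.15·h(Dormant) + 0.3·1 + 0.15·h(Casual)
h(Casual) = 0.15·h(Active) + 0.05·0 + 0.15·h(Dormant) + 0.3·1 + 0.35·h(Casual)
Solving: h(Active) = 0.7684, h(Dormant) = 0.6739, h(Casual) = 0.7944.
Starting from Casual, the probability is 0.7944.

0.7944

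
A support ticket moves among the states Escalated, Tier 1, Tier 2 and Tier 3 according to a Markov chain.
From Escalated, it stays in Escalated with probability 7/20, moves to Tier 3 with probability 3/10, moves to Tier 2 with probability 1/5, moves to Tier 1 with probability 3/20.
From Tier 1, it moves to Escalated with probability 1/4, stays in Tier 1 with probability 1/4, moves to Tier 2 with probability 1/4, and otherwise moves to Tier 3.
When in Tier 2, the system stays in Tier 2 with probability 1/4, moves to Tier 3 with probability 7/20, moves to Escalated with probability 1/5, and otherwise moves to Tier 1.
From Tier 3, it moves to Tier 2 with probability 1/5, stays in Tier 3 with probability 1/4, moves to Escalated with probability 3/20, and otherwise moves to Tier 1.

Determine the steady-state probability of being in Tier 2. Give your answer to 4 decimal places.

0.2241

Let the stationary distribution be π with π = πP and π_1 + π_2 + π_3 + π_4 = 1.
π_1 = 0.35·π_1 + 0.25·π_2 + 0.2·π_3 + 0.15·π_4
π_2 = 0.15·π_1 + 0.25·π_2 + 0.2·π_3 + 0.4·π_4
π_3 = 0.2·π_1 + 0.25·π_2 + 0.25·π_3 + 0.2·π_4
Solving with the normalization constraint gives π = (0.2338, 0.2580, 0.2241, 0.2841).
So the stationary probability of Tier 2 is 0.2241.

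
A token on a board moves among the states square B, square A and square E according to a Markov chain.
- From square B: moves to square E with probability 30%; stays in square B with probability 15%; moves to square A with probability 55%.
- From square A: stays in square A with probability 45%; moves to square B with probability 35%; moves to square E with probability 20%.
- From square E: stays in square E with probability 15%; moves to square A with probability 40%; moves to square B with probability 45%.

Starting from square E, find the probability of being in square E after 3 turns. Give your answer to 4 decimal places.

0.2156

Propagate the distribution vector 3 turns from square E.
After 0 turns: (0.0000, 0.0000, 1.0000)
After 1 turn: (0.4500, 0.4000, 0.1500)
After 2 turns: (0.2750, 0.4875, 0.2375)
After 3 turns: (0.3188, 0.4656, 0.2156)
P(in square E after 3 turns) = 0.2156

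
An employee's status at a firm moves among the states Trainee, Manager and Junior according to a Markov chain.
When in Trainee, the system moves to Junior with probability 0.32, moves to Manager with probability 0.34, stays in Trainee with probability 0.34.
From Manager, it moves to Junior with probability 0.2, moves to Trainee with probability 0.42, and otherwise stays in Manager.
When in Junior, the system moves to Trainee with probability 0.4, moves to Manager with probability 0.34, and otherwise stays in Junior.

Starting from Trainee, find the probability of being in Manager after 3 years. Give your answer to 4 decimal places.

Propagate the distribution vector 3 years from Trainee.
After 0 years: (1.0000, 0.0000, 0.0000)
After 1 year: (0.3400, 0.3400, 0.3200)
After 2 years: (0.3864, 0.3536, 0.2600)
After 3 years: (0.3839, 0.3541, 0.2620)
P(in Manager after 3 years) = 0.3541

0.3541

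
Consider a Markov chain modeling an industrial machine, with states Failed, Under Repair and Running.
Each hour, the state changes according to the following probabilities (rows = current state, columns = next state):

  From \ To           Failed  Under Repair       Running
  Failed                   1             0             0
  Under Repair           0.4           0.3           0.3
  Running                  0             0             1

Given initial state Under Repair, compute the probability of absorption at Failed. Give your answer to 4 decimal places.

Let h(s) be the probability of absorption at Failed starting from transient state s. Then h(Failed) = 1 and h(Running) = 0. By first-step analysis:
h(Under Repair) = 0.4·1 + 0.3·h(Under Repair) + 0.3·0
Solving: h(Under Repair) = 0.5714.
Starting from Under Repair, the probability is 0.5714.

0.5714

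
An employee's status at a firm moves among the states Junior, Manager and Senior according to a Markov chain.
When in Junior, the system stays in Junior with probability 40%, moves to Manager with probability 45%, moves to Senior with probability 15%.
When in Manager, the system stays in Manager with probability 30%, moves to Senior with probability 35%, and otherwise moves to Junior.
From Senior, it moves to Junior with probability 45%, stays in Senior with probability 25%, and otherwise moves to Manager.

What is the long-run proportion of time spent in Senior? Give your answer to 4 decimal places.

Let the stationary distribution be π with π = πP and π_1 + π_2 + π_3 = 1.
π_1 = 0.4·π_1 + 0.35·π_2 + 0.45·π_3
π_2 = 0.45·π_1 + 0.3·π_2 + 0.3·π_3
Solving with the normalization constraint gives π = (0.3944, 0.3592, 0.2465).
So the stationary probability of Senior is 0.2465.

0.2465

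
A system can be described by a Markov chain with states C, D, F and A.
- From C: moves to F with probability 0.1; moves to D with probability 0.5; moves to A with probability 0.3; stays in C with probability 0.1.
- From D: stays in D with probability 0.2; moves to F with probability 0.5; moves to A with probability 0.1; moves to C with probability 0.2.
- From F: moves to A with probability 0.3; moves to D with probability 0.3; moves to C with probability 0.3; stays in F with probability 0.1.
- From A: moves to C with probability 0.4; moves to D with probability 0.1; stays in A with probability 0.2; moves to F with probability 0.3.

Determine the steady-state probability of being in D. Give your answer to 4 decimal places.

Let the stationary distribution be π with π = πP and π_1 + π_2 + π_3 + π_4 = 1.
π_1 = 0.1·π_1 + 0.2·π_2 + 0.3·π_3 + 0.4·π_4
π_2 = 0.5·π_1 + 0.2·π_2 + 0.3·π_3 + 0.1·π_4
π_3 = 0.1·π_1 + 0.5·π_2 + 0.1·π_3 + 0.3·π_4
Solving with the normalization constraint gives π = (0.2455, 0.2769, 0.2552, 0.2224).
So the stationary probability of D is 0.2769.

0.2769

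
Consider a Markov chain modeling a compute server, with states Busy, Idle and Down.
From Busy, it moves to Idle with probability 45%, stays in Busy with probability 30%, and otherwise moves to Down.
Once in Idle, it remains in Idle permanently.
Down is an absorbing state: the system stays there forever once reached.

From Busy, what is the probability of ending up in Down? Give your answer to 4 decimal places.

Let h(s) be the probability of absorption at Down starting from transient state s. Then h(Down) = 1 and h(Idle) = 0. By first-step analysis:
h(Busy) = 0.3·h(Busy) + 0.45·0 + 0.25·1
Solving: h(Busy) = 0.3571.
Starting from Busy, the probability is 0.3571.

0.3571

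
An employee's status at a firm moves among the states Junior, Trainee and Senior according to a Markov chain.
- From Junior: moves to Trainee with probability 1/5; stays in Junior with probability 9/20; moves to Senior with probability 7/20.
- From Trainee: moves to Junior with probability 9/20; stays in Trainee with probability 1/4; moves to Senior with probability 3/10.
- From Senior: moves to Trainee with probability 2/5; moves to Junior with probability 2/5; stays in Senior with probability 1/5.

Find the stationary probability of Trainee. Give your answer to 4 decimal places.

0.2721

Let the stationary distribution be π with π = πP and π_1 + π_2 + π_3 = 1.
π_1 = 0.45·π_1 + 0.45·π_2 + 0.4·π_3
π_2 = 0.2·π_1 + 0.25·π_2 + 0.4·π_3
Solving with the normalization constraint gives π = (0.4354, 0.2721, 0.2925).
So the stationary probability of Trainee is 0.2721.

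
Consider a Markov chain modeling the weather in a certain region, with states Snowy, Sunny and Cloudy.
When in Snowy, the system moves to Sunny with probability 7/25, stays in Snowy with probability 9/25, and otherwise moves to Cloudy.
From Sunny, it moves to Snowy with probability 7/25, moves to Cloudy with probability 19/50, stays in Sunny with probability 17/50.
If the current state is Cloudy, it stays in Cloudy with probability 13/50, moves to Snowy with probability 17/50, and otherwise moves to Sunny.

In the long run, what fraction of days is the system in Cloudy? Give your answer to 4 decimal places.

0.3335

Let the stationary distribution be π with π = πP and π_1 + π_2 + π_3 = 1.
π_1 = 0.36·π_1 + 0.28·π_2 + 0.34·π_3
π_2 = 0.28·π_1 + 0.34·π_2 + 0.4·π_3
Solving with the normalization constraint gives π = (0.3261, 0.3404, 0.3335).
So the stationary probability of Cloudy is 0.3335.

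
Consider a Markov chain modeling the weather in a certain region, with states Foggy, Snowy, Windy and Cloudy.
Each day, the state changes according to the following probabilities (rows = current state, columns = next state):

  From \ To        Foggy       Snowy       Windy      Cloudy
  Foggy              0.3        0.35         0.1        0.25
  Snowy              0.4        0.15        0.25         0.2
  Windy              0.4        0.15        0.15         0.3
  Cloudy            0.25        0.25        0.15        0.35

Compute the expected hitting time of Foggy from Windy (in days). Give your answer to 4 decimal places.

2.8132

Let t(s) be the expected number of days to first reach Foggy from state s, with t(Foggy) = 0. Conditioning on the first day:
t(Snowy) = 1 + 0.15·t(Snowy) + 0.25·t(Windy) + 0.2·t(Cloudy)
t(Windy) = 1 + 0.15·t(Snowy) + 0.15·t(Windy) + 0.3·t(Cloudy)
t(Cloudy) = 1 + 0.25·t(Snowy) + 0.15·t(Windy) + 0.35·t(Cloudy)
Solving: t(Snowy) = 2.7692, t(Windy) = 2.8132, t(Cloudy) = 3.2527.
Expected days from Windy to Foggy: 2.8132.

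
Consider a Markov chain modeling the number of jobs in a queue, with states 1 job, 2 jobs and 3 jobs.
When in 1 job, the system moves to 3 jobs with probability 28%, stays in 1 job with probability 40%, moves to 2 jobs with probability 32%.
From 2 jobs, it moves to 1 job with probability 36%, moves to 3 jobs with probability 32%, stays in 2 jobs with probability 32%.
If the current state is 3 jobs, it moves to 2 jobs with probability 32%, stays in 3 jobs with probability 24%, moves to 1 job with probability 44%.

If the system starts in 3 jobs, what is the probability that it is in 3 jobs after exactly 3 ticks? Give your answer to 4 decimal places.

Propagate the distribution vector 3 ticks from 3 jobs.
After 0 ticks: (0.0000, 0.0000, 1.0000)
After 1 tick: (0.4400, 0.3200, 0.2400)
After 2 ticks: (0.3968, 0.3200, 0.2832)
After 3 ticks: (0.3985, 0.3200, 0.2815)
P(in 3 jobs after 3 ticks) = 0.2815

0.2815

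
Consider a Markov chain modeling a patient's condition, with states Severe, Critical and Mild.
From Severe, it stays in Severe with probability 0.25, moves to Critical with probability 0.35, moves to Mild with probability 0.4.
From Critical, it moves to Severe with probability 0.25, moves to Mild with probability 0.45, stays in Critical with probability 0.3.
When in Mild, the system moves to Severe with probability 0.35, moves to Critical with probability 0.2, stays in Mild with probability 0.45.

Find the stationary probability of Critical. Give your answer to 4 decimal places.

0.2711

Let the stationary distribution be π with π = πP and π_1 + π_2 + π_3 = 1.
π_1 = 0.25·π_1 + 0.25·π_2 + 0.35·π_3
π_2 = 0.35·π_1 + 0.3·π_2 + 0.2·π_3
Solving with the normalization constraint gives π = (0.2935, 0.2711, 0.4353).
So the stationary probability of Critical is 0.2711.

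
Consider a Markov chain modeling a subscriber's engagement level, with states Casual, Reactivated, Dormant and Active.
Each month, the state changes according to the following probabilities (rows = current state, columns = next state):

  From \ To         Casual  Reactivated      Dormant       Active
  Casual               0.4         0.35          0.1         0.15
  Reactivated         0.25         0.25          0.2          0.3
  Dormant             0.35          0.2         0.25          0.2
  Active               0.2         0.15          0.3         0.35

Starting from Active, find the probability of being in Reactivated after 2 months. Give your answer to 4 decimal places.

Propagate the distribution vector 2 months from Active.
After 0 months: (0.0000, 0.0000, 0.0000, 1.0000)
After 1 month: (0.2000, 0.1500, 0.3000, 0.3500)
After 2 months: (0.2925, 0.2200, 0.2300, 0.2575)
P(in Reactivated after 2 months) = 0.2200

0.2200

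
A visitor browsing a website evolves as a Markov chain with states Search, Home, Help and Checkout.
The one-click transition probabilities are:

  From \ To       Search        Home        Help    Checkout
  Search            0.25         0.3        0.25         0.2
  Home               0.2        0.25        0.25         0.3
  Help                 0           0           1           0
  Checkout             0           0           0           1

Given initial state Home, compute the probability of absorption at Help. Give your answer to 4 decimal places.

0.4726

Let h(s) be the probability of absorption at Help starting from transient state s. Then h(Help) = 1 and h(Checkout) = 0. By first-step analysis:
h(Search) = 0.25·h(Search) + 0.3·h(Home) + 0.25·1 + 0.2·0
h(Home) = 0.2·h(Search) + 0.25·h(Home) + 0.25·1 + 0.3·0
Solving: h(Search) = 0.5224, h(Home) = 0.4726.
Starting from Home, the probability is 0.4726.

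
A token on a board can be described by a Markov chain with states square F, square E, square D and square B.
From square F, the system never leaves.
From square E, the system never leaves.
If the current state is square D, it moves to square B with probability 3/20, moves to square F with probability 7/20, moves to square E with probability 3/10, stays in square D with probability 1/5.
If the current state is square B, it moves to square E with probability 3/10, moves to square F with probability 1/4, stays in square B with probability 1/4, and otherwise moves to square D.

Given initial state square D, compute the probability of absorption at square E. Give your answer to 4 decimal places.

Let h(s) be the probability of absorption at square E starting from transient state s. Then h(square E) = 1 and h(square F) = 0. By first-step analysis:
h(square D) = 0.35·0 + 0.3·1 + 0.2·h(square D) + 0.15·h(square B)
h(square B) = 0.25·0 + 0.3·1 + 0.2·h(square D) + 0.25·h(square B)
Solving: h(square D) = 0.4737, h(square B) = 0.5263.
Starting from square D, the probability is 0.4737.

0.4737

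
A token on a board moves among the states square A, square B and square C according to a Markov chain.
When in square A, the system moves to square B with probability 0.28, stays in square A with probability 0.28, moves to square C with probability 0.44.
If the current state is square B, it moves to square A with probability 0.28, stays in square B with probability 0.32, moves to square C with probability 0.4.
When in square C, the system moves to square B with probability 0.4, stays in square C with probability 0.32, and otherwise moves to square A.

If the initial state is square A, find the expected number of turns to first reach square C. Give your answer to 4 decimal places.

2.3346

Let t(s) be the expected number of turns to first reach square C from state s, with t(square C) = 0. Conditioning on the first turn:
t(square A) = 1 + 0.28·t(square A) + 0.28·t(square B)
t(square B) = 1 + 0.28·t(square A) + 0.32·t(square B)
Solving: t(square A) = 2.3346, t(square B) = 2.4319.
Expected turns from square A to square C: 2.3346.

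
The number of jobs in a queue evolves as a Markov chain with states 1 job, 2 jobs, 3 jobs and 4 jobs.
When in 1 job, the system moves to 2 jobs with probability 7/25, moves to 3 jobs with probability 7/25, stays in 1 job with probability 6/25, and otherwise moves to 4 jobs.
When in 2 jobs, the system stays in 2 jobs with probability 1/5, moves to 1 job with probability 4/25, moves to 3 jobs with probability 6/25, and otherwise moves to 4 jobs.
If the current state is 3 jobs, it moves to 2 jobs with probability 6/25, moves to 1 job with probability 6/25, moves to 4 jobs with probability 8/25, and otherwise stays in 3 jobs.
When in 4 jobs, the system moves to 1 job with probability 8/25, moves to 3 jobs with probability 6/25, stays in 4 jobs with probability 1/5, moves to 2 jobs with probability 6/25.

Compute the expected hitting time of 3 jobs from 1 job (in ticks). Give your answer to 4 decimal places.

Let t(s) be the expected number of ticks to first reach 3 jobs from state s, with t(3 jobs) = 0. Conditioning on the first tick:
t(1 job) = 1 + 0.24·t(1 job) + 0.28·t(2 jobs) + 0.2·t(4 jobs)
t(2 jobs) = 1 + 0.16·t(1 job) + 0.2·t(2 jobs) + 0.4·t(4 jobs)
t(4 jobs) = 1 + 0.32·t(1 job) + 0.24·t(2 jobs) + 0.2·t(4 jobs)
Solving: t(1 job) = 3.8462, t(2 jobs) = 4.0158, t(4 jobs) = 3.9932.
Expected ticks from 1 job to 3 jobs: 3.8462.

3.8462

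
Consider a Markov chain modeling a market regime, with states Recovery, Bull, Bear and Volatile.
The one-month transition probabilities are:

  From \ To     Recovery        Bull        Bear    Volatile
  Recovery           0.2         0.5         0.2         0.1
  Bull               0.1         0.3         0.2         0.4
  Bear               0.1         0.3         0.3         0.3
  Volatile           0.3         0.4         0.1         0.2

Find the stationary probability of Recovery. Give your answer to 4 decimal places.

Let the stationary distribution be π with π = πP and π_1 + π_2 + π_3 + π_4 = 1.
π_1 = 0.2·π_1 + 0.1·π_2 + 0.1·π_3 + 0.3·π_4
π_2 = 0.5·π_1 + 0.3·π_2 + 0.3·π_3 + 0.4·π_4
π_3 = 0.2·π_1 + 0.2·π_2 + 0.3·π_3 + 0.1·π_4
Solving with the normalization constraint gives π = (0.1721, 0.3618, 0.1917, 0.2743).
So the stationary probability of Recovery is 0.1721.

0.1721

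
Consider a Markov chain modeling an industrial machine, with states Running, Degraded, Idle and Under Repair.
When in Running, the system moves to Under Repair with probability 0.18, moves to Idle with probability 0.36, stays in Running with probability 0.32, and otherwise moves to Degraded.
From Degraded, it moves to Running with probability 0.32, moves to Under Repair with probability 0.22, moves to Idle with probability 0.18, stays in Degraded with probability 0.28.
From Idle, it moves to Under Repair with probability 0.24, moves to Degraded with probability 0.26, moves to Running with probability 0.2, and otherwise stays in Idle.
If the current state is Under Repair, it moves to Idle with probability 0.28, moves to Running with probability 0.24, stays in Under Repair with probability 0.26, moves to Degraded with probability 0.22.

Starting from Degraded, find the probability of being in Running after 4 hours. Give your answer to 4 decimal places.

0.2678

Propagate the distribution vector 4 hours from Degraded.
After 0 hours: (0.0000, 1.0000, 0.0000, 0.0000)
After 1 hour: (0.3200, 0.2800, 0.1800, 0.2200)
After 2 hours: (0.2808, 0.2184, 0.2812, 0.2196)
After 3 hours: (0.2687, 0.2219, 0.2862, 0.2232)
After 4 hours: (0.2678, 0.2233, 0.2850, 0.2239)
P(in Running after 4 hours) = 0.2678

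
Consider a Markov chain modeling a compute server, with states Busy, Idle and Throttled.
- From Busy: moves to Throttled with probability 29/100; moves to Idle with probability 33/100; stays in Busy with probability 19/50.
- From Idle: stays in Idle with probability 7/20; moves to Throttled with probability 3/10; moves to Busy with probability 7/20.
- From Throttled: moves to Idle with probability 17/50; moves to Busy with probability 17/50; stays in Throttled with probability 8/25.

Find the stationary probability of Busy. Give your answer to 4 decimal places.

Let the stationary distribution be π with π = πP and π_1 + π_2 + π_3 = 1.
π_1 = 0.38·π_1 + 0.35·π_2 + 0.34·π_3
π_2 = 0.33·π_1 + 0.35·π_2 + 0.34·π_3
Solving with the normalization constraint gives π = (0.3577, 0.3398, 0.3025).
So the stationary probability of Busy is 0.3577.

0.3577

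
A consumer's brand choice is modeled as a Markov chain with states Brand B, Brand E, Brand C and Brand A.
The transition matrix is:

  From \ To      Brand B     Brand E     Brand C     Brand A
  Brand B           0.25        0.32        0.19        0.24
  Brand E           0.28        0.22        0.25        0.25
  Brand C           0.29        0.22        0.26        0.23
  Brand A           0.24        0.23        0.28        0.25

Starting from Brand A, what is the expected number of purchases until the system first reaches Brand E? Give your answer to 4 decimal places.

3.9929

Let t(s) be the expected number of purchases to first reach Brand E from state s, with t(Brand E) = 0. Conditioning on the first purchase:
t(Brand B) = 1 + 0.25·t(Brand B) + 0.19·t(Brand C) + 0.24·t(Brand A)
t(Brand C) = 1 + 0.29·t(Brand B) + 0.26·t(Brand C) + 0.23·t(Brand A)
t(Brand A) = 1 + 0.24·t(Brand B) + 0.28·t(Brand C) + 0.25·t(Brand A)
Solving: t(Brand B) = 3.6280, t(Brand C) = 4.0142, t(Brand A) = 3.9929.
Expected purchases from Brand A to Brand E: 3.9929.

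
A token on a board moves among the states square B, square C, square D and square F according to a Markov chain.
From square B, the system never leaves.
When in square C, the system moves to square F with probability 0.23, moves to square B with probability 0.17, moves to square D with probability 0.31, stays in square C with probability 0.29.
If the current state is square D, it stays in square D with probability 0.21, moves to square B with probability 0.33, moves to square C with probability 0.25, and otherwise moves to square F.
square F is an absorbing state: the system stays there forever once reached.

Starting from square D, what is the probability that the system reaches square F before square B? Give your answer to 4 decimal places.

0.4274

Let h(s) be the probability of absorption at square F starting from transient state s. Then h(square F) = 1 and h(square B) = 0. By first-step analysis:
h(square C) = 0.17·0 + 0.29·h(square C) + 0.31·h(square D) + 0.23·1
h(square D) = 0.33·0 + 0.25·h(square C) + 0.21·h(square D) + 0.21·1
Solving: h(square C) = 0.5106, h(square D) = 0.4274.
Starting from square D, the probability is 0.4274.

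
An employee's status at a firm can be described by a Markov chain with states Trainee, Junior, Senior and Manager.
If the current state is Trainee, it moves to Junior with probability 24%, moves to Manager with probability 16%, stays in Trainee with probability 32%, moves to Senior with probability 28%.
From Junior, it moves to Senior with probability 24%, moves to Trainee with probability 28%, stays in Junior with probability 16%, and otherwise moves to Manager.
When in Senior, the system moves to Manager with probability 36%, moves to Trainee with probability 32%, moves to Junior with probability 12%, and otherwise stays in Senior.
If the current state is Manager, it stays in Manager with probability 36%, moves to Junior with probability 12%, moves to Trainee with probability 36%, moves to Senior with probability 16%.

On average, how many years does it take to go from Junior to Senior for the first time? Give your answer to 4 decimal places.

4.3452

Let t(s) be the expected number of years to first reach Senior from state s, with t(Senior) = 0. Conditioning on the first year:
t(Trainee) = 1 + 0.32·t(Trainee) + 0.24·t(Junior) + 0.16·t(Manager)
t(Junior) = 1 + 0.28·t(Trainee) + 0.16·t(Junior) + 0.32·t(Manager)
t(Manager) = 1 + 0.36·t(Trainee) + 0.12·t(Junior) + 0.36·t(Manager)
Solving: t(Trainee) = 4.1071, t(Junior) = 4.3452, t(Manager) = 4.6875.
Expected years from Junior to Senior: 4.3452.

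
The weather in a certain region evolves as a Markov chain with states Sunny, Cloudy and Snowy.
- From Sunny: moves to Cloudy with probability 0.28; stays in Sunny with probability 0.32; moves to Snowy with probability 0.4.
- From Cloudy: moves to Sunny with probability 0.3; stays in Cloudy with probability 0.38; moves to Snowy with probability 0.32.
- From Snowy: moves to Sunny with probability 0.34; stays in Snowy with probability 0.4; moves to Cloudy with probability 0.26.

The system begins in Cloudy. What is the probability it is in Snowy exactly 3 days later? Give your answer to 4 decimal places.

0.3751

Propagate the distribution vector 3 days from Cloudy.
After 0 days: (0.0000, 1.0000, 0.0000)
After 1 day: (0.3000, 0.3800, 0.3200)
After 2 days: (0.3188, 0.3116, 0.3696)
After 3 days: (0.3212, 0.3038, 0.3751)
P(in Snowy after 3 days) = 0.3751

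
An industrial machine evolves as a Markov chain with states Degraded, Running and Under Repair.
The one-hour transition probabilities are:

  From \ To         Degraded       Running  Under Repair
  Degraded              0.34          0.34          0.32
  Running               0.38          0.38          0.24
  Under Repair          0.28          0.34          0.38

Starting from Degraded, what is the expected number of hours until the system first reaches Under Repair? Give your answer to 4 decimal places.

Let t(s) be the expected number of hours to first reach Under Repair from state s, with t(Under Repair) = 0. Conditioning on the first hour:
t(Degraded) = 1 + 0.34·t(Degraded) + 0.34·t(Running)
t(Running) = 1 + 0.38·t(Degraded) + 0.38·t(Running)
Solving: t(Degraded) = 3.4286, t(Running) = 3.7143.
Expected hours from Degraded to Under Repair: 3.4286.

3.4286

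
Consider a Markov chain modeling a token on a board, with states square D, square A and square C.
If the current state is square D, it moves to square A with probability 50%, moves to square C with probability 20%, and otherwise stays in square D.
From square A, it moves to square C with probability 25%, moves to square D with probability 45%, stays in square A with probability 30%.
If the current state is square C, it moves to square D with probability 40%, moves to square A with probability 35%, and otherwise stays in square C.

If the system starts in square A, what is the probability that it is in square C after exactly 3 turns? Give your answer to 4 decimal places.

Propagate the distribution vector 3 turns from square A.
After 0 turns: (0.0000, 1.0000, 0.0000)
After 1 turn: (0.4500, 0.3000, 0.2500)
After 2 turns: (0.3700, 0.4025, 0.2275)
After 3 turns: (0.3831, 0.3854, 0.2315)
P(in square C after 3 turns) = 0.2315

0.2315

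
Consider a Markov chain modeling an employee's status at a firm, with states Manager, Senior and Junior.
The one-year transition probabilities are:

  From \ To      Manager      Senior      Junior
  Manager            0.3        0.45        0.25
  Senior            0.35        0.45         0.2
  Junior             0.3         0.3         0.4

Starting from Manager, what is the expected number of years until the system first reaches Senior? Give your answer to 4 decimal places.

Let t(s) be the expected number of years to first reach Senior from state s, with t(Senior) = 0. Conditioning on the first year:
t(Manager) = 1 + 0.3·t(Manager) + 0.25·t(Junior)
t(Junior) = 1 + 0.3·t(Manager) + 0.4·t(Junior)
Solving: t(Manager) = 2.4638, t(Junior) = 2.8986.
Expected years from Manager to Senior: 2.4638.

2.4638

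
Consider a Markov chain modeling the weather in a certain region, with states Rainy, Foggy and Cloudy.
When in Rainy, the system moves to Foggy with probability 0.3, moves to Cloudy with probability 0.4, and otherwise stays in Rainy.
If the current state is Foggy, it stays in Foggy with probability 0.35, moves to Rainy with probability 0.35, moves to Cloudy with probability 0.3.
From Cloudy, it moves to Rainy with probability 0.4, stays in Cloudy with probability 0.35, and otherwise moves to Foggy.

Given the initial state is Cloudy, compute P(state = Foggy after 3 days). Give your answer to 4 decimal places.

0.2969

Propagate the distribution vector 3 days from Cloudy.
After 0 days: (0.0000, 0.0000, 1.0000)
After 1 day: (0.4000, 0.2500, 0.3500)
After 2 days: (0.3475, 0.2950, 0.3575)
After 3 days: (0.3505, 0.2969, 0.3526)
P(in Foggy after 3 days) = 0.2969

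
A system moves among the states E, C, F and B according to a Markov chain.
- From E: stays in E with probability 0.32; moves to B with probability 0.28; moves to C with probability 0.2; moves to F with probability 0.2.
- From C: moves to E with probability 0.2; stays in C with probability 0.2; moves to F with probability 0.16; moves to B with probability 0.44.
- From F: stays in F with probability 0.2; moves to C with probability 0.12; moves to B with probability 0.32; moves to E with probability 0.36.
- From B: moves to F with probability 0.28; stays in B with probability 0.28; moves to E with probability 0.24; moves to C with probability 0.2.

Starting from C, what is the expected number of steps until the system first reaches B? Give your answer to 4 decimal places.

Let t(s) be the expected number of steps to first reach B from state s, with t(B) = 0. Conditioning on the first step:
t(E) = 1 + 0.32·t(E) + 0.2·t(C) + 0.2·t(F)
t(C) = 1 + 0.2·t(E) + 0.2·t(C) + 0.16·t(F)
t(F) = 1 + 0.36·t(E) + 0.12·t(C) + 0.2·t(F)
Solving: t(E) = 3.1522, t(C) = 2.6513, t(F) = 3.0662.
Expected steps from C to B: 2.6513.

2.6513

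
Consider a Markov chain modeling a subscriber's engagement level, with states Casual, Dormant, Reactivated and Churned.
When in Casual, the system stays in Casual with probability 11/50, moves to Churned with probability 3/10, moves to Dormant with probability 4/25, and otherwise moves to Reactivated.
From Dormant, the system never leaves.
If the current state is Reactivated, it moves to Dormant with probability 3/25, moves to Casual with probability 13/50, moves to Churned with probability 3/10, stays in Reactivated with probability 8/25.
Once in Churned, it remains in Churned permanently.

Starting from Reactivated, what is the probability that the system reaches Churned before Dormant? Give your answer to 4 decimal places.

Let h(s) be the probability of absorption at Churned starting from transient state s. Then h(Churned) = 1 and h(Dormant) = 0. By first-step analysis:
h(Casual) = 0.22·h(Casual) + 0.16·0 + 0.32·h(Reactivated) + 0.3·1
h(Reactivated) = 0.26·h(Casual) + 0.12·0 + 0.32·h(Reactivated) + 0.3·1
Solving: h(Casual) = 0.6708, h(Reactivated) = 0.6977.
Starting from Reactivated, the probability is 0.6977.

0.6977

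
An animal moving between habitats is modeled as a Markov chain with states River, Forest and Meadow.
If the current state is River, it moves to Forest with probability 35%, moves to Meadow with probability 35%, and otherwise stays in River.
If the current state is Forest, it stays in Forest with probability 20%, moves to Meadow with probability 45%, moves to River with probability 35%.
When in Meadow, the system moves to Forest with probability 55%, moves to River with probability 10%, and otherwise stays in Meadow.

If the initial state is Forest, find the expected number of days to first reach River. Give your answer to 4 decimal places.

4.0367

Let t(s) be the expected number of days to first reach River from state s, with t(River) = 0. Conditioning on the first day:
t(Forest) = 1 + 0.2·t(Forest) + 0.45·t(Meadow)
t(Meadow) = 1 + 0.55·t(Forest) + 0.35·t(Meadow)
Solving: t(Forest) = 4.0367, t(Meadow) = 4.9541.
Expected days from Forest to River: 4.0367.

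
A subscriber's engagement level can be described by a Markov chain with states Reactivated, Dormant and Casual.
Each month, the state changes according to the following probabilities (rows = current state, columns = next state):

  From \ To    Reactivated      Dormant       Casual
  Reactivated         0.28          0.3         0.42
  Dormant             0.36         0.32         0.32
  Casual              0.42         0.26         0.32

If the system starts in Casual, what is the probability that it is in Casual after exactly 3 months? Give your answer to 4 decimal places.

Propagate the distribution vector 3 months from Casual.
After 0 months: (0.0000, 0.0000, 1.0000)
After 1 month: (0.4200, 0.2600, 0.3200)
After 2 months: (0.3456, 0.2924, 0.3620)
After 3 months: (0.3541, 0.2914, 0.3546)
P(in Casual after 3 months) = 0.3546

0.3546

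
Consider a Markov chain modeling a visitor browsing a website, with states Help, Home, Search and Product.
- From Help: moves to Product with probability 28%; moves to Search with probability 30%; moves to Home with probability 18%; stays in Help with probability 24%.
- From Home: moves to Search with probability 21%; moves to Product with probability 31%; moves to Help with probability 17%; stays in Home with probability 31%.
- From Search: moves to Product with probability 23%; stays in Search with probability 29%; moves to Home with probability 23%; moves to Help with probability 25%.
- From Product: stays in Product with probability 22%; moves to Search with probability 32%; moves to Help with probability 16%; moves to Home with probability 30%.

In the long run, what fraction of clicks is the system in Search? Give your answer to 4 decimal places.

Let the stationary distribution be π with π = πP and π_1 + π_2 + π_3 + π_4 = 1.
π_1 = 0.24·π_1 + 0.17·π_2 + 0.25·π_3 + 0.16·π_4
π_2 = 0.18·π_1 + 0.31·π_2 + 0.23·π_3 + 0.3·π_4
π_3 = 0.3·π_1 + 0.21·π_2 + 0.29·π_3 + 0.32·π_4
Solving with the normalization constraint gives π = (0.2040, 0.2586, 0.2791, 0.2583).
So the stationary probability of Search is 0.2791.

0.2791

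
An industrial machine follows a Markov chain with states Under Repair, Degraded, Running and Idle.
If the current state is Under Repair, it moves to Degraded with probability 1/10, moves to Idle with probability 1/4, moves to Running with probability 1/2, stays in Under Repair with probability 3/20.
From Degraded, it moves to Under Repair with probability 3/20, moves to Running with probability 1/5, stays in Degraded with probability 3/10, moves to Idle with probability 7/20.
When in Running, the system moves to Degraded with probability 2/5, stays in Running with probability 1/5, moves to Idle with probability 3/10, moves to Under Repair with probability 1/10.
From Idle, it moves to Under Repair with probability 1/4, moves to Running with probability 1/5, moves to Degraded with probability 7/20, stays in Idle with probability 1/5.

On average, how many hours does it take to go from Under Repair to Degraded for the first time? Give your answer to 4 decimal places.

3.8280

Let t(s) be the expected number of hours to first reach Degraded from state s, with t(Degraded) = 0. Conditioning on the first hour:
t(Under Repair) = 1 + 0.15·t(Under Repair) + 0.5·t(Running) + 0.25·t(Idle)
t(Running) = 1 + 0.1·t(Under Repair) + 0.2·t(Running) + 0.3·t(Idle)
t(Idle) = 1 + 0.25·t(Under Repair) + 0.2·t(Running) + 0.2·t(Idle)
Solving: t(Under Repair) = 3.8280, t(Running) = 2.9196, t(Idle) = 3.1761.
Expected hours from Under Repair to Degraded: 3.8280.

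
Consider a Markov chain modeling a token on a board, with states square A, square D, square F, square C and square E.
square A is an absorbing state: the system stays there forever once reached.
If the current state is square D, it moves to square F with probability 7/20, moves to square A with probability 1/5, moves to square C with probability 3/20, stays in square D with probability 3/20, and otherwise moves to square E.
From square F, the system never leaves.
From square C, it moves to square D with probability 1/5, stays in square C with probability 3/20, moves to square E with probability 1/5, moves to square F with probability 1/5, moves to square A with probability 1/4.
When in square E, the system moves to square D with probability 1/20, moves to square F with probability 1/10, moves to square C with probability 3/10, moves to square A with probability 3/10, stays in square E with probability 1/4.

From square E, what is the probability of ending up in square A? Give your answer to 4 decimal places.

0.6509

Let h(s) be the probability of absorption at square A starting from transient state s. Then h(square A) = 1 and h(square F) = 0. By first-step analysis:
h(square D) = 0.2·1 + 0.15·h(square D) + 0.35·0 + 0.15·h(square C) + 0.15·h(square E)
h(square C) = 0.25·1 + 0.2·h(square D) + 0.2·0 + 0.15·h(square C) + 0.2·h(square E)
h(square E) = 0.3·1 + 0.05·h(square D) + 0.1·0 + 0.3·h(square C) + 0.25·h(square E)
Solving: h(square D) = 0.4477, h(square C) = 0.5526, h(square E) = 0.6509.
Starting from square E, the probability is 0.6509.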